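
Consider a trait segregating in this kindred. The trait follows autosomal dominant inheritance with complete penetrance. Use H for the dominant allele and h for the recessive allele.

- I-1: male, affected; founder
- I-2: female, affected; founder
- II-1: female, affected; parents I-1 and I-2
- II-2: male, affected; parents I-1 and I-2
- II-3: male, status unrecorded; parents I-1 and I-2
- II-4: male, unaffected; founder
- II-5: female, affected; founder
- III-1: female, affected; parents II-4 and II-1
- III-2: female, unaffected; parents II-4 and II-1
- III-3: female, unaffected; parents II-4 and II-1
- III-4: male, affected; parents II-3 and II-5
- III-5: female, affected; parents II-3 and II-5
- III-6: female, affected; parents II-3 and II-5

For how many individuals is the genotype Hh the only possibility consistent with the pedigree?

2

Obligate heterozygotes: II-1 is affected so carries H and passed h to III-2 (hh), so II-1 is Hh; III-1 is affected so carries H and received h from II-4 (hh), so III-1 is Hh.
Every other individual is either homozygous by phenotype or has at least one consistent homozygous assignment, so the count is 2.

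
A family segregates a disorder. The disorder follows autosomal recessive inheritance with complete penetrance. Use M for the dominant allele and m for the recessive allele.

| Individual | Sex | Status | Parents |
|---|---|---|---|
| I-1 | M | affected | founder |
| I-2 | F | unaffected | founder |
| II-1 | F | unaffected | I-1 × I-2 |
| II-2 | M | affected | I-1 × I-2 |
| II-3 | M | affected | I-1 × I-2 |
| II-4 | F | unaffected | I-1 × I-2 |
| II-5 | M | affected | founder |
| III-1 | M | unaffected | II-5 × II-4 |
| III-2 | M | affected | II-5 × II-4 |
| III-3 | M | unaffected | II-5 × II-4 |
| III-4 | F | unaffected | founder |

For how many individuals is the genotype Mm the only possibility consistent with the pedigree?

Obligate heterozygotes: I-2 is unaffected so carries M and passed m to II-2 (mm), so I-2 is Mm; II-1 is unaffected so carries M and received m from I-1 (mm), so II-1 is Mm; II-4 is unaffected so carries M and received m from I-1 (mm), so II-4 is Mm; III-1 is unaffected so carries M and received m from II-5 (mm), so III-1 is Mm; III-3 is unaffected so carries M and received m from II-5 (mm), so III-3 is Mm.
Every other individual is either homozygous by phenotype or has at least one consistent homozygous assignment, so the count is 5.

5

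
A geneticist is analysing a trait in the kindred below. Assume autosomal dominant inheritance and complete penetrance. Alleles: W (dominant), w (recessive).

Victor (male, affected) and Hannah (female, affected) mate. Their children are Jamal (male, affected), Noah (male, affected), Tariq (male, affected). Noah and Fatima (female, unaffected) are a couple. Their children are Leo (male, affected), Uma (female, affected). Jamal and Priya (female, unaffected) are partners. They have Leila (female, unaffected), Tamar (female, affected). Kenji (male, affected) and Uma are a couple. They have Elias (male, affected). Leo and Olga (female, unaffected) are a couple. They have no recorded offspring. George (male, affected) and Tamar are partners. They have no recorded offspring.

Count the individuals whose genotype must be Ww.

Obligate heterozygotes: Jamal is affected so carries W and passed w to Leila (ww), so Jamal is Ww; Leo is affected so carries W and received w from Fatima (ww), so Leo is Ww; Uma is affected so carries W and received w from Fatima (ww), so Uma is Ww; Tamar is affected so carries W and received w from Priya (ww), so Tamar is Ww.
Every other individual is either homozygous by phenotype or has at least one consistent homozygous assignment, so the count is 4.

4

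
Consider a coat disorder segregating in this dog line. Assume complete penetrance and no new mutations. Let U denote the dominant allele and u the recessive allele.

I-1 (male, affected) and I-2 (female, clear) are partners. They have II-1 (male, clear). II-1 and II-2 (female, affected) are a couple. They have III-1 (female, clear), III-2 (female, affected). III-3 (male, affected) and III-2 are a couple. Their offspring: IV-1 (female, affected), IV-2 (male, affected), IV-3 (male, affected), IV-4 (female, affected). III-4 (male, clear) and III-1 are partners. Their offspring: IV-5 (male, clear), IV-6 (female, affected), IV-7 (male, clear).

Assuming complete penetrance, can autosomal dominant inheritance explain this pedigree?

No

Under autosomal dominant, IV-6 (affected, female) cannot arise from III-4 (clear) × III-1 (clear).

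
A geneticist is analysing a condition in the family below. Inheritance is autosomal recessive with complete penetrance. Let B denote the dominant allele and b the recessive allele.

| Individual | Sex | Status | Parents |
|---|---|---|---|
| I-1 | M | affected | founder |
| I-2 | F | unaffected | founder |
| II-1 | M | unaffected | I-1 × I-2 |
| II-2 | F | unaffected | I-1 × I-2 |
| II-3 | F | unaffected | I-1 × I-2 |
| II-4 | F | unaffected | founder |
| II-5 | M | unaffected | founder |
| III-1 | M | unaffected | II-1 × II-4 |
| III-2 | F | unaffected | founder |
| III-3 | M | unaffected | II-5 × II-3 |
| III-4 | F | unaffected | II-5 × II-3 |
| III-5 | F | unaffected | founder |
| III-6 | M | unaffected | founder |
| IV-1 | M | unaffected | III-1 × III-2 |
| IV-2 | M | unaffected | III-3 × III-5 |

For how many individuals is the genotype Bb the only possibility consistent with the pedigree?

Obligate heterozygotes: II-1 is unaffected so carries B and received b from I-1 (bb), so II-1 is Bb; II-2 is unaffected so carries B and received b from I-1 (bb), so II-2 is Bb; II-3 is unaffected so carries B and received b from I-1 (bb), so II-3 is Bb.
Every other individual is either homozygous by phenotype or has at least one consistent homozygous assignment, so the count is 3.

3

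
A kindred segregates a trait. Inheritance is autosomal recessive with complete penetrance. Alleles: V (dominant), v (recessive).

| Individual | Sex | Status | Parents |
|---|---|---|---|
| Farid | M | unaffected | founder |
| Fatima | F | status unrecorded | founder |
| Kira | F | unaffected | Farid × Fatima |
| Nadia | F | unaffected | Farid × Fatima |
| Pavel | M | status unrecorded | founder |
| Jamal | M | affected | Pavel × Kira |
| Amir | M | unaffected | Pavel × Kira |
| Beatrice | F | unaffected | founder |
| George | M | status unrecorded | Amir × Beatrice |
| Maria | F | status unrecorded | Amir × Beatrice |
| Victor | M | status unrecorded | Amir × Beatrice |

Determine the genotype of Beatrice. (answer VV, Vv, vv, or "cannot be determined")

cannot be determined

Beatrice's phenotype allows VV or Vv, and no parent or child forces a single allele at both positions; consistent genotype assignments exist with Beatrice as VV or Vv.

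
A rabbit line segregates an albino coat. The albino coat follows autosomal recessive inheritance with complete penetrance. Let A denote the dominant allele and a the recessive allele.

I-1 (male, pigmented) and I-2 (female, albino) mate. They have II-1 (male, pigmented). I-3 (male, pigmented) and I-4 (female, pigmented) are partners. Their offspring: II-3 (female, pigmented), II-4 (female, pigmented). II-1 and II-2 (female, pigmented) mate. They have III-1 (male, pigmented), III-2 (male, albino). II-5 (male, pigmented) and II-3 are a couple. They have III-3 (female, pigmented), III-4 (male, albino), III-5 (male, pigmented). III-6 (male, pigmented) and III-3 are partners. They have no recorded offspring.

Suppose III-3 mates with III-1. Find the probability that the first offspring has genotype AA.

4/9

II-5 is pigmented so carries A and passed a to III-4 (aa), so II-5 is Aa.
II-3 is pigmented so carries A and passed a to III-4 (aa), so II-3 is Aa.
III-3 is a pigmented offspring of II-5 (Aa) × II-3 (Aa), whose cross gives 1/4 AA : 1/2 Aa : 1/4 aa; conditioning on being pigmented, III-3 is AA with probability 1/3, Aa with probability 2/3.
II-1 is pigmented so carries A and received a from I-2 (aa), so II-1 is Aa.
II-2 is pigmented so carries A and passed a to III-2 (aa), so II-2 is Aa.
III-1 is a pigmented offspring of II-1 (Aa) × II-2 (Aa), whose cross gives 1/4 AA : 1/2 Aa : 1/4 aa; conditioning on being pigmented, III-1 is AA with probability 1/3, Aa with probability 2/3.
Summing over parental genotype combinations, P(offspring has genotype AA) = 1/9·1 + 2/9·1/2 + 2/9·1/2 + 4/9·1/4 = 4/9.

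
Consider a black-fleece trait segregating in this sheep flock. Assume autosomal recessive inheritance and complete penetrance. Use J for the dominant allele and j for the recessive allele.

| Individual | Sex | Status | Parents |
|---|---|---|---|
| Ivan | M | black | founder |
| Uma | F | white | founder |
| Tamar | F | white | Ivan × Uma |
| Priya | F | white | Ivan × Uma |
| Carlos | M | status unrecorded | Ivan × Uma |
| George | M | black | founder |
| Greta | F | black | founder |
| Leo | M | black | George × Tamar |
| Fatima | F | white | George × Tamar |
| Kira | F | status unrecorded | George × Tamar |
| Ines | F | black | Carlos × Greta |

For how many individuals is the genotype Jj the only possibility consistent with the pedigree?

3

Obligate heterozygotes: Tamar is white so carries J and received j from Ivan (jj), so Tamar is Jj; Priya is white so carries J and received j from Ivan (jj), so Priya is Jj; Fatima is white so carries J and received j from George (jj), so Fatima is Jj.
Every other individual is either homozygous by phenotype or has at least one consistent homozygous assignment, so the count is 3.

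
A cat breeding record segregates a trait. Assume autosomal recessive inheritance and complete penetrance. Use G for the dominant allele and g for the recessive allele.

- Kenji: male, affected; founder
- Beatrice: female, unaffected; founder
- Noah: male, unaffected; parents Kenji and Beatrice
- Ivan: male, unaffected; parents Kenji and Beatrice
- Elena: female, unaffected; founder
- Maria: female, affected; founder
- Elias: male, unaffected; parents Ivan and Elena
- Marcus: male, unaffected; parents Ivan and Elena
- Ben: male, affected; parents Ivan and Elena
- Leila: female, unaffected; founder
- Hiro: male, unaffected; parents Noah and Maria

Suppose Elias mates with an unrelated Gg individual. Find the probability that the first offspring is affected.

Ivan is unaffected so carries G and received g from Kenji (gg), so Ivan is Gg.
Elena is unaffected so carries G and passed g to Ben (gg), so Elena is Gg.
Elias is an unaffected offspring of Ivan (Gg) × Elena (Gg), whose cross gives 1/4 GG : 1/2 Gg : 1/4 gg; conditioning on being unaffected, Elias is GG with probability 1/3, Gg with probability 2/3.
Summing over parental genotype combinations, P(offspring is affected) = 2/3·1/4 = 1/6.

1/6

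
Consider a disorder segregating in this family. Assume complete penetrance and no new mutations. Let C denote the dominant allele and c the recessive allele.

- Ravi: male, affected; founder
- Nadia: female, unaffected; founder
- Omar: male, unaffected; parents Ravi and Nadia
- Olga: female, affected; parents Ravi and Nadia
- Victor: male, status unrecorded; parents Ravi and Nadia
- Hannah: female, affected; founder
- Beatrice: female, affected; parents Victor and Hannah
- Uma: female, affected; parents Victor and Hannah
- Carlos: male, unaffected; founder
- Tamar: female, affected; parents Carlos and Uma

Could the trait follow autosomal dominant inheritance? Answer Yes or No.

Yes

A consistent assignment under autosomal dominant exists: Ravi Cc, Nadia cc, Omar cc, Olga Cc, Victor Cc, Hannah CC, Beatrice CC, Uma CC, Carlos cc, Tamar Cc.
In this assignment every recorded phenotype matches its genotype and every non-founder's genotype is obtainable from its parents' genotypes, so the pedigree is consistent.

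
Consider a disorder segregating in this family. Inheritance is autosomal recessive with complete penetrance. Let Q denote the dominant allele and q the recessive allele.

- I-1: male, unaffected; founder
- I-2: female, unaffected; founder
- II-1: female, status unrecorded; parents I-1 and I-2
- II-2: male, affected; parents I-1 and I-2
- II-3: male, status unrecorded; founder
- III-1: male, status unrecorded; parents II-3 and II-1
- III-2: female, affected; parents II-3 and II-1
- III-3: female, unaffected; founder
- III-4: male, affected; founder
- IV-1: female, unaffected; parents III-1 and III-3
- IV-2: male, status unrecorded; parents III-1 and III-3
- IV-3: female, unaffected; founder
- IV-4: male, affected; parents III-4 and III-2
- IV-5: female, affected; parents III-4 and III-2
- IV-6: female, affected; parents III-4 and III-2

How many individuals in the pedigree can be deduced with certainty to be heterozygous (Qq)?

2

Obligate heterozygotes: I-1 is unaffected so carries Q and passed q to II-2 (qq), so I-1 is Qq; I-2 is unaffected so carries Q and passed q to II-2 (qq), so I-2 is Qq.
Every other individual is either homozygous by phenotype or has at least one consistent homozygous assignment, so the count is 2.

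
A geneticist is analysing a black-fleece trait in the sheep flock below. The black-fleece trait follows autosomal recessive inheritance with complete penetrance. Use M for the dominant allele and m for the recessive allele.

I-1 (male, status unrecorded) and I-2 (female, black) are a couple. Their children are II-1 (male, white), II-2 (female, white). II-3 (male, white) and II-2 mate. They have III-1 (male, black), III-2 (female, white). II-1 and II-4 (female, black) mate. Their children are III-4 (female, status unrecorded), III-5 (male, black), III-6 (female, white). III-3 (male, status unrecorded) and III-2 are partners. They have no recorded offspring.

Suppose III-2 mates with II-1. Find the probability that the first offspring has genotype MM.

II-3 is white so carries M and passed m to III-1 (mm), so II-3 is Mm.
II-2 is white so carries M and received m from I-2 (mm), so II-2 is Mm.
III-2 is a white offspring of II-3 (Mm) × II-2 (Mm), whose cross gives 1/4 MM : 1/2 Mm : 1/4 mm; conditioning on being white, III-2 is MM with probability 1/3, Mm with probability 2/3.
II-1 is white so carries M and received m from I-2 (mm), so II-1 is Mm.
Summing over parental genotype combinations, P(offspring has genotype MM) = 1/3·1/2 + 2/3·1/4 = 1/3.

1/3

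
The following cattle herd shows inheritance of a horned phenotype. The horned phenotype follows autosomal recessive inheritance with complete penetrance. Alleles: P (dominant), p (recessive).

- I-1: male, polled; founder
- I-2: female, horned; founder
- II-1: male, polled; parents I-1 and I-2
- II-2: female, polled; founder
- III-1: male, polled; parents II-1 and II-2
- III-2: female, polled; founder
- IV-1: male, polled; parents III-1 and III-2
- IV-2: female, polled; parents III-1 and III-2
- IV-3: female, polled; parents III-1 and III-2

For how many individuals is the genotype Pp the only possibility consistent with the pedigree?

1

Obligate heterozygotes: II-1 is polled so carries P and received p from I-2 (pp), so II-1 is Pp.
Every other individual is either homozygous by phenotype or has at least one consistent homozygous assignment, so the count is 1.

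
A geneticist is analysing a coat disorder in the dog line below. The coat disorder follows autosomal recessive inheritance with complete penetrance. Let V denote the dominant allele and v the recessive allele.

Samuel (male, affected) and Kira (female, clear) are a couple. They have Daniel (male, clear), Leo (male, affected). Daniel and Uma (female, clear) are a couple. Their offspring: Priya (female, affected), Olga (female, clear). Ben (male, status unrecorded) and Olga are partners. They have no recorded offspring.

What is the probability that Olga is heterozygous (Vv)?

2/3

Daniel is clear so carries V and received v from Samuel (vv), so Daniel is Vv.
Uma is clear so carries V and passed v to Priya (vv), so Uma is Vv.
Their cross gives offspring ratios 1/4 VV : 1/2 Vv : 1/4 vv. Conditioning on Olga being clear, P(Vv) = 1/2 / 3/4 = 2/3.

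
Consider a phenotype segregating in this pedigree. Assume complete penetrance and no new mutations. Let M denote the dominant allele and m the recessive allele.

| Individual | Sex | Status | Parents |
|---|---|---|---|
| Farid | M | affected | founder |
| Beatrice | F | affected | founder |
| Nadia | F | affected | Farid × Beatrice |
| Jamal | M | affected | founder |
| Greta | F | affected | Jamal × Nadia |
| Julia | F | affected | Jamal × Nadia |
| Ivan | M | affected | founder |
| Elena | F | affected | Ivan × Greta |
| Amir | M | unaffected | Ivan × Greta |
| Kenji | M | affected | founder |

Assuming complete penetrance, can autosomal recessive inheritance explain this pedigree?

Under autosomal recessive, Amir (unaffected, male) cannot arise from Ivan (affected) × Greta (affected).

No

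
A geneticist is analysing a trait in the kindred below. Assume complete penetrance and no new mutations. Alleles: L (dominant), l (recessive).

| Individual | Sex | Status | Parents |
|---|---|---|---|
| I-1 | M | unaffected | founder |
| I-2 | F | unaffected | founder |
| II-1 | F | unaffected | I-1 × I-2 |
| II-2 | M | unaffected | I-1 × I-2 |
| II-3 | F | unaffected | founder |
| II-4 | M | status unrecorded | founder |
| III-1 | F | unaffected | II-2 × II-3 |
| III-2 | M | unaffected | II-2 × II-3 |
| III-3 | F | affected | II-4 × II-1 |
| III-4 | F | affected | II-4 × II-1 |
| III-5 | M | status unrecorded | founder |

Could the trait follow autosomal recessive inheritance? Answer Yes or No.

Yes

A consistent assignment under autosomal recessive exists: I-1 LL, I-2 Ll, II-1 Ll, II-2 LL, II-3 LL, II-4 Ll, III-1 LL, III-2 LL, III-3 ll, III-4 ll, III-5 LL.
In this assignment every recorded phenotype matches its genotype and every non-founder's genotype is obtainable from its parents' genotypes, so the pedigree is consistent.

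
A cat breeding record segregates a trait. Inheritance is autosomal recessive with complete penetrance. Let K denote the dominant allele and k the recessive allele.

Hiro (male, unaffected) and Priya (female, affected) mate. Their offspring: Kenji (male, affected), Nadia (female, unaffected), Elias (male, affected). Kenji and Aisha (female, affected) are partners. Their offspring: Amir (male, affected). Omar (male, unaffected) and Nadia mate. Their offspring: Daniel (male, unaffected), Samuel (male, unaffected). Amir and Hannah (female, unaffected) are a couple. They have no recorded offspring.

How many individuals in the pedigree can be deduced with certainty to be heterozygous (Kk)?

2

Obligate heterozygotes: Hiro is unaffected so carries K and passed k to Kenji (kk), so Hiro is Kk; Nadia is unaffected so carries K and received k from Priya (kk), so Nadia is Kk.
Every other individual is either homozygous by phenotype or has at least one consistent homozygous assignment, so the count is 2.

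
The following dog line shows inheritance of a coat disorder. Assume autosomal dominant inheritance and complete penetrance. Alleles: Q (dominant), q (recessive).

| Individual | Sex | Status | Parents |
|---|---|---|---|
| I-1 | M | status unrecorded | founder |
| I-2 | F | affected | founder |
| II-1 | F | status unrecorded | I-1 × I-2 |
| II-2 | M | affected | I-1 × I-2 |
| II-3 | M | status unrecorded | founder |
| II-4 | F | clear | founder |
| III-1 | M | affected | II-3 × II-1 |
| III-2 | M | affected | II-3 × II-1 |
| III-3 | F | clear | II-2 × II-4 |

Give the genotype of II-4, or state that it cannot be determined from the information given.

qq

II-4 is clear, so II-4 is qq.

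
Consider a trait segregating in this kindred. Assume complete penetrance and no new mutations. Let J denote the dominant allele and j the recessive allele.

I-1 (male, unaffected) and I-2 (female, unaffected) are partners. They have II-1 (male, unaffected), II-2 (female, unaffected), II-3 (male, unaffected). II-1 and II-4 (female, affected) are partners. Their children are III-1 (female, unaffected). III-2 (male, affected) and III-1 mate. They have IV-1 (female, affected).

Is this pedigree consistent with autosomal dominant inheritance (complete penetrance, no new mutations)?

A consistent assignment under autosomal dominant exists: I-1 jj, I-2 jj, II-1 jj, II-2 jj, II-3 jj, II-4 Jj, III-1 jj, III-2 JJ, IV-1 Jj.
In this assignment every recorded phenotype matches its genotype and every non-founder's genotype is obtainable from its parents' genotypes, so the pedigree is consistent.

Yes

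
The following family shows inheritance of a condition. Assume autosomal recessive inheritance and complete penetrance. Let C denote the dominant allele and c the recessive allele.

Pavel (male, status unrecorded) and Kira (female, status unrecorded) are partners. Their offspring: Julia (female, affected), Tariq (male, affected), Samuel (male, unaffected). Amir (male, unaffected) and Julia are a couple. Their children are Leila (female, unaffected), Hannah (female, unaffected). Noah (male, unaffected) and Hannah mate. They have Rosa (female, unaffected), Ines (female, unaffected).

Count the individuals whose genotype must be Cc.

2

Obligate heterozygotes: Leila is unaffected so carries C and received c from Julia (cc), so Leila is Cc; Hannah is unaffected so carries C and received c from Julia (cc), so Hannah is Cc.
Every other individual is either homozygous by phenotype or has at least one consistent homozygous assignment, so the count is 2.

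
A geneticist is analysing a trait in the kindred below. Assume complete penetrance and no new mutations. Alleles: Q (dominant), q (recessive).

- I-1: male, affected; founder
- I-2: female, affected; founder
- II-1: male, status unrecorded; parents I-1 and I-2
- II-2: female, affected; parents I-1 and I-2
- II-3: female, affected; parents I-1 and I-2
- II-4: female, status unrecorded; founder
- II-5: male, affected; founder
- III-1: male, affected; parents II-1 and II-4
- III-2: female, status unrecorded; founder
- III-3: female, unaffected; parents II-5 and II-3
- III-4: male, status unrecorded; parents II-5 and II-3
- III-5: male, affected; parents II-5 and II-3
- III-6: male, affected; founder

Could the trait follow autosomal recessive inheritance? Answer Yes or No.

No

Under autosomal recessive, III-3 (unaffected, female) cannot arise from II-5 (affected) × II-3 (affected).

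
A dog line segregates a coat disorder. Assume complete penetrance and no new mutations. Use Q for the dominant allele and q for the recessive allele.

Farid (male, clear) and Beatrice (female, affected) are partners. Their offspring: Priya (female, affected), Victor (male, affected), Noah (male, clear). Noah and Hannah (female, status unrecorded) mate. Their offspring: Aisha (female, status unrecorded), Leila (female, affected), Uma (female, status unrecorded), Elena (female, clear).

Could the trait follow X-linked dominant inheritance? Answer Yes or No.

A consistent assignment under X-linked dominant exists: Farid X^q Y, Beatrice X^Q X^q, Priya X^Q X^q, Victor X^Q Y, Noah X^q Y, Hannah X^Q X^q, Aisha X^Q X^q, Leila X^Q X^q, Uma X^Q X^q, Elena X^q X^q.
In this assignment every recorded phenotype matches its genotype and every non-founder's genotype is obtainable from its parents' genotypes, so the pedigree is consistent.

Yes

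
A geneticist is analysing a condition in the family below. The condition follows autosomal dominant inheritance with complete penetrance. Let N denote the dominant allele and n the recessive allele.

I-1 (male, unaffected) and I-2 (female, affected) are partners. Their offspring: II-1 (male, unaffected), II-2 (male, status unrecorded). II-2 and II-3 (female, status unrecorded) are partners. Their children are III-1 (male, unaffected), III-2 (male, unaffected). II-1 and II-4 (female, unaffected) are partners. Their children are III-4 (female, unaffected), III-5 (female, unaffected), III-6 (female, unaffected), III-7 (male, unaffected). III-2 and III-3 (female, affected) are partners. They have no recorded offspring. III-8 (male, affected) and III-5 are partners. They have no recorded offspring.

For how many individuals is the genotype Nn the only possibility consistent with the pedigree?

1

Obligate heterozygotes: I-2 is affected so carries N and passed n to II-1 (nn), so I-2 is Nn.
Every other individual is either homozygous by phenotype or has at least one consistent homozygous assignment, so the count is 1.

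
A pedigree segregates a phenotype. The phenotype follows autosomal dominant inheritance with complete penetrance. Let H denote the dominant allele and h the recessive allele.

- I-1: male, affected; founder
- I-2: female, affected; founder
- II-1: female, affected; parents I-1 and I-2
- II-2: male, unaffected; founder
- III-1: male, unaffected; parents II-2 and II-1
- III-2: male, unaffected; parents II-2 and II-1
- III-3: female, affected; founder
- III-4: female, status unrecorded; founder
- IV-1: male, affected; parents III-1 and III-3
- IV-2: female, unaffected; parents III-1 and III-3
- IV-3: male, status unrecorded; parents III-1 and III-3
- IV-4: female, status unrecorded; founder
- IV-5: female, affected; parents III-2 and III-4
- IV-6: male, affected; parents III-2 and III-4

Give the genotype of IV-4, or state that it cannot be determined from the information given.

cannot be determined

IV-4's phenotype is unrecorded, and no parent or child forces a single allele at both positions; consistent genotype assignments exist with IV-4 as HH or Hh or hh.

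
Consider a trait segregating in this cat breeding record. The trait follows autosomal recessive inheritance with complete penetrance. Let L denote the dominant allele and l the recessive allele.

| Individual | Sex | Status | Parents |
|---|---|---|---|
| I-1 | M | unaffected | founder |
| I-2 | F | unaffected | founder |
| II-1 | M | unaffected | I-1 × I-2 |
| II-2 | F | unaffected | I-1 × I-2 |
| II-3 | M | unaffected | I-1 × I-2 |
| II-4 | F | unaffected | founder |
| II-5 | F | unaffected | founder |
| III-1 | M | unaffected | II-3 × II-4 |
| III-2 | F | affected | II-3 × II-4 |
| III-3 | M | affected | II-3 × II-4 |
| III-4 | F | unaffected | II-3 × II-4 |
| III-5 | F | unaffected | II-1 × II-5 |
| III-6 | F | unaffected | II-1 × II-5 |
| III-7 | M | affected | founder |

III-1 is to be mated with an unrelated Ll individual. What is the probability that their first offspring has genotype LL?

1/3

II-3 is unaffected so carries L and passed l to III-2 (ll), so II-3 is Ll.
II-4 is unaffected so carries L and passed l to III-2 (ll), so II-4 is Ll.
III-1 is an unaffected offspring of II-3 (Ll) × II-4 (Ll), whose cross gives 1/4 LL : 1/2 Ll : 1/4 ll; conditioning on being unaffected, III-1 is LL with probability 1/3, Ll with probability 2/3.
Summing over parental genotype combinations, P(offspring has genotype LL) = 1/3·1/2 + 2/3·1/4 = 1/3.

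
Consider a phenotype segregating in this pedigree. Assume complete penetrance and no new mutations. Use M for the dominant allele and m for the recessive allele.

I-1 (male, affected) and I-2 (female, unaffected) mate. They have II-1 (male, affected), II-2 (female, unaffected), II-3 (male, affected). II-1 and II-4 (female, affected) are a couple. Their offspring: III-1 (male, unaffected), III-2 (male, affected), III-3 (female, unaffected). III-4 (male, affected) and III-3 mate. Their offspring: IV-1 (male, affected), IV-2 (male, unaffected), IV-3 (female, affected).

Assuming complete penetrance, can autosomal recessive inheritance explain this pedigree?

No

Under autosomal recessive, III-1 (unaffected, male) cannot arise from II-1 (affected) × II-4 (affected).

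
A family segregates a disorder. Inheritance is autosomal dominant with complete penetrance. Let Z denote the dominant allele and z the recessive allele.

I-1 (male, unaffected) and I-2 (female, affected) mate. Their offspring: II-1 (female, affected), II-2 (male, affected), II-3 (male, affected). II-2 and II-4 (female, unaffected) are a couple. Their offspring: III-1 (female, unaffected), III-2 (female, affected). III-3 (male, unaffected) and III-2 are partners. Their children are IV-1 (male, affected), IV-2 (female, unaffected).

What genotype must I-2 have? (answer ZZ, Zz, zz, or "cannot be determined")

I-2's phenotype allows ZZ or Zz, and no parent or child forces a single allele at both positions; consistent genotype assignments exist with I-2 as ZZ or Zz.

cannot be determined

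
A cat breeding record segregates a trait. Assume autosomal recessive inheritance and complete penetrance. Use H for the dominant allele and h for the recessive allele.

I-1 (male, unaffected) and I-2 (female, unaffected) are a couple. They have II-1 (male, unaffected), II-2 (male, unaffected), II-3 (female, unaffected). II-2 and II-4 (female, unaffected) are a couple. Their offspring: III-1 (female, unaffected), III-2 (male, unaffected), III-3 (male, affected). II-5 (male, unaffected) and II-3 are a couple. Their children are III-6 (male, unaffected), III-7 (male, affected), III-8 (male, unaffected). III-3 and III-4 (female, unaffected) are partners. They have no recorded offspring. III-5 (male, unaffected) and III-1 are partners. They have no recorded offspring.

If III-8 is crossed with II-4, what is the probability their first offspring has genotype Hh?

II-5 is unaffected so carries H and passed h to III-7 (hh), so II-5 is Hh.
II-3 is unaffected so carries H and passed h to III-7 (hh), so II-3 is Hh.
III-8 is an unaffected offspring of II-5 (Hh) × II-3 (Hh), whose cross gives 1/4 HH : 1/2 Hh : 1/4 hh; conditioning on being unaffected, III-8 is HH with probability 1/3, Hh with probability 2/3.
II-4 is unaffected so carries H and passed h to III-3 (hh), so II-4 is Hh.
Summing over parental genotype combinations, P(offspring has genotype Hh) = 1/3·1/2 + 2/3·1/2 = 1/2.

1/2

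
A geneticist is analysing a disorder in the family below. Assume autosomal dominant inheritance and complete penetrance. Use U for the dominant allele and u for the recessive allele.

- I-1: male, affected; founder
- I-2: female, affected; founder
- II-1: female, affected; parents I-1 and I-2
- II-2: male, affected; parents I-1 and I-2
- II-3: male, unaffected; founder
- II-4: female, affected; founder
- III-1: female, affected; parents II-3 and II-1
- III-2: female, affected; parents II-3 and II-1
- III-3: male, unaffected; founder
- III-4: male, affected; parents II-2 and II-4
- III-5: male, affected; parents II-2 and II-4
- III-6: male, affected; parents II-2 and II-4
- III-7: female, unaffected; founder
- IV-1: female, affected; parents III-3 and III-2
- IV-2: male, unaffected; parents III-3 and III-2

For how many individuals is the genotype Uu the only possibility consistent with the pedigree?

Obligate heterozygotes: III-1 is affected so carries U and received u from II-3 (uu), so III-1 is Uu; III-2 is affected so carries U and received u from II-3 (uu), so III-2 is Uu; IV-1 is affected so carries U and received u from III-3 (uu), so IV-1 is Uu.
Every other individual is either homozygous by phenotype or has at least one consistent homozygous assignment, so the count is 3.

3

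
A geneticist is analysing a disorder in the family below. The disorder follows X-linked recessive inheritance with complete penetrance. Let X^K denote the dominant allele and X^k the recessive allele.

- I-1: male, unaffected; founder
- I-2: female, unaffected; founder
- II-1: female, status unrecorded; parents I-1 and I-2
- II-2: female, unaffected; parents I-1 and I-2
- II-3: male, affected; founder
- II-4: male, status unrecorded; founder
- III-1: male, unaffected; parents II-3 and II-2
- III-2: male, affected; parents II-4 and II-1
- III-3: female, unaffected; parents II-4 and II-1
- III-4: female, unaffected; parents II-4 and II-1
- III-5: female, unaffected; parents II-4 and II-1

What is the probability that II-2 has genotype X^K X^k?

1/3

I-1 is unaffected, so I-1 is X^K Y.
I-2 is unaffected so carries K and passed k to II-1 (X^K X^k, whose K came from I-1), so I-2 is X^K X^k.
Their cross gives offspring ratios 1/2 X^K X^K : 1/2 X^K X^k. Conditioning on II-2 being unaffected, P(X^K X^k) = 1/2 / 1 = 1/2 before taking II-2's own offspring into account.
II-3 is affected, so II-3 is X^k Y.
Now use II-2's offspring. Probability of each recorded status — unaffected son III-1: 1/2 if II-2 is X^K X^k, 1 if X^K X^K.
Bayes: P(X^K X^k) = 1/2·1/2 / (1/2·1/2 + 1/2·1) = 1/3.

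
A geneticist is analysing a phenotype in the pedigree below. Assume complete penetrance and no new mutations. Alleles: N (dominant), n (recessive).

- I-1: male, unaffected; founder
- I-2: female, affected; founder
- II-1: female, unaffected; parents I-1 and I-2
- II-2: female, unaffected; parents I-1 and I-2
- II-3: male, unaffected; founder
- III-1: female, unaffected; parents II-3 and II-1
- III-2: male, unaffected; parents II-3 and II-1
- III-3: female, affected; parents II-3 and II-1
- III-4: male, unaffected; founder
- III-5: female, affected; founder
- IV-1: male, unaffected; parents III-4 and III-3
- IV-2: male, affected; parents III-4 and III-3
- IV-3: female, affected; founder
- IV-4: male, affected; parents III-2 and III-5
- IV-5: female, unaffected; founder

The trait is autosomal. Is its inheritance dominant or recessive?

recessive

II-3 and II-1 are both unaffected yet have an affected child III-3. Under dominance, an affected child requires at least one affected parent, so the trait cannot be dominant.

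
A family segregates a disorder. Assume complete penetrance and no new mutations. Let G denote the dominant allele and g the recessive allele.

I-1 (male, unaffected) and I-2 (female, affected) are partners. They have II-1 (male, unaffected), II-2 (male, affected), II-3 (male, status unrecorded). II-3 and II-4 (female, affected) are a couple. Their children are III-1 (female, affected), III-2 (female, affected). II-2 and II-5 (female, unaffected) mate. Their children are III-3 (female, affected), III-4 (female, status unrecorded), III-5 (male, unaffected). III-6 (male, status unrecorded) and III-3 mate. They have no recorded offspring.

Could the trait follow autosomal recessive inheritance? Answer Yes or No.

Yes

A consistent assignment under autosomal recessive exists: I-1 Gg, I-2 gg, II-1 Gg, II-2 gg, II-3 Gg, II-4 gg, II-5 Gg, III-1 gg, III-2 gg, III-3 gg, III-4 Gg, III-5 Gg, III-6 GG.
In this assignment every recorded phenotype matches its genotype and every non-founder's genotype is obtainable from its parents' genotypes, so the pedigree is consistent.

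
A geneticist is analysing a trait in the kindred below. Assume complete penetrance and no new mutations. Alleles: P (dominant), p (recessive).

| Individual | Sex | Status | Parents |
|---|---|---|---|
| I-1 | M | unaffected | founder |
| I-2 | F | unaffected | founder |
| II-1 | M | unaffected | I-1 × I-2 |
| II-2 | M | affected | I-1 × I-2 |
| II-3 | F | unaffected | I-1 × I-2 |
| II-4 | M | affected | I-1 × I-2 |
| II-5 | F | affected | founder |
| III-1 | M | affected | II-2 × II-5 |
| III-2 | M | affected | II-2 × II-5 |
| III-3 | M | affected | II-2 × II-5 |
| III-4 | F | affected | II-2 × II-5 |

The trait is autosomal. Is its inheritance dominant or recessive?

recessive

I-1 and I-2 are both unaffected yet have an affected child II-2. Under dominance, an affected child requires at least one affected parent, so the trait cannot be dominant.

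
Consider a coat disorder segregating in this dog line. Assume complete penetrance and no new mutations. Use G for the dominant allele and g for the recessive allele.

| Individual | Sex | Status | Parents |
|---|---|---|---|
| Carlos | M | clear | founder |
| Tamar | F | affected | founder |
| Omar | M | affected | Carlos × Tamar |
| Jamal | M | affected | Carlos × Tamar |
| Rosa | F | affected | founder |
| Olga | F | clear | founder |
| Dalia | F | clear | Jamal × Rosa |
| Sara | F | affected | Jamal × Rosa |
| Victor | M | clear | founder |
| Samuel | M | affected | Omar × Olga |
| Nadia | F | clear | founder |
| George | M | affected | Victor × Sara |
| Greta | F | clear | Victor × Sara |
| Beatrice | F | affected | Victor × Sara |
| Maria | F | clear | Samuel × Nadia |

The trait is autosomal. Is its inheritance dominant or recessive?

dominant

Jamal and Rosa are both affected yet have a clear child Dalia. Under a recessive model two affected parents are homozygous and every child would be affected, so the trait cannot be recessive.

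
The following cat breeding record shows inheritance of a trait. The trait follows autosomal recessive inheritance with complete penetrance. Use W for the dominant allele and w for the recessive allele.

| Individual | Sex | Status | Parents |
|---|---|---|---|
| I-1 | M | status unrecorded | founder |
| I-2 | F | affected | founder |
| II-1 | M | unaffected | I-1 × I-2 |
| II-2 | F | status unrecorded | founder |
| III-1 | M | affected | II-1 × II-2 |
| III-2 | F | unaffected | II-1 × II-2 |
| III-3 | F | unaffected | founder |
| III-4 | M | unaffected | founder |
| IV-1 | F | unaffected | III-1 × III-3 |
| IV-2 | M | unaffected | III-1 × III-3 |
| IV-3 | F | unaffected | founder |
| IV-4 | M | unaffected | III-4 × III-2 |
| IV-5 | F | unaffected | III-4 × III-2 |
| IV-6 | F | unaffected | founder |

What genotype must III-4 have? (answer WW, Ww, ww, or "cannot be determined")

cannot be determined

III-4's phenotype allows WW or Ww, and no parent or child forces a single allele at both positions; consistent genotype assignments exist with III-4 as WW or Ww.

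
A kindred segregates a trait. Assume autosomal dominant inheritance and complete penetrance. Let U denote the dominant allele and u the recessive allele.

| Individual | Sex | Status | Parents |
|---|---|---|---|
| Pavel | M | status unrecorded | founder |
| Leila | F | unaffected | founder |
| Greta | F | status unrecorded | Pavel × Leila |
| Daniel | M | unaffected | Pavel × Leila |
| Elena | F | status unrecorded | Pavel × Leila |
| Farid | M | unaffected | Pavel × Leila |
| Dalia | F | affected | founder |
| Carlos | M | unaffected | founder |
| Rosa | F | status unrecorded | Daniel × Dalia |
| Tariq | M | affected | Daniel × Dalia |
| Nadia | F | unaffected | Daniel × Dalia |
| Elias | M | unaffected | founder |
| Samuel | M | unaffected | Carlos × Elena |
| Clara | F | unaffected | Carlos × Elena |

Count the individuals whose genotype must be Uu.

2

Obligate heterozygotes: Dalia is affected so carries U and passed u to Nadia (uu), so Dalia is Uu; Tariq is affected so carries U and received u from Daniel (uu), so Tariq is Uu.
Every other individual is either homozygous by phenotype or has at least one consistent homozygous assignment, so the count is 2.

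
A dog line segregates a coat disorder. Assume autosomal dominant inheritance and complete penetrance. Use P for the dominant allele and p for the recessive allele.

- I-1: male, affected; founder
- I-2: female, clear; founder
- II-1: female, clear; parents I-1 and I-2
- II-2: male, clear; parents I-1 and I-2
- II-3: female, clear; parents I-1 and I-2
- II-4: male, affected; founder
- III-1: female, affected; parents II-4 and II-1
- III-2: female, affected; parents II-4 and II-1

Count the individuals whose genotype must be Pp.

Obligate heterozygotes: I-1 is affected so carries P and passed p to II-1 (pp), so I-1 is Pp; III-1 is affected so carries P and received p from II-1 (pp), so III-1 is Pp; III-2 is affected so carries P and received p from II-1 (pp), so III-2 is Pp.
Every other individual is either homozygous by phenotype or has at least one consistent homozygous assignment, so the count is 3.

3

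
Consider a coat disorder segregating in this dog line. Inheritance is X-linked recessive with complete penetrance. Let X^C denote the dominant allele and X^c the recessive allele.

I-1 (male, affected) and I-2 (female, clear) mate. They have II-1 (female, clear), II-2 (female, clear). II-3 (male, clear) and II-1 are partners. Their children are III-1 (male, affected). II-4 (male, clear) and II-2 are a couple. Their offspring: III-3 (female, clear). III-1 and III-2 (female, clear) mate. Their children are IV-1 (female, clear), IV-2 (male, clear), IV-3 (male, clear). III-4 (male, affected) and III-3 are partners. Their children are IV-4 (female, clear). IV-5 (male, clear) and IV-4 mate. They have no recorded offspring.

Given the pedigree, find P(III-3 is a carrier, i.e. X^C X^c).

1/3

II-4 is clear, so II-4 is X^C Y.
II-2 is clear so carries C and received c from I-1 (X^c Y), so II-2 is X^C X^c.
Their cross gives offspring ratios 1/2 X^C X^C : 1/2 X^C X^c. Conditioning on III-3 being clear, P(X^C X^c) = 1/2 / 1 = 1/2 before taking III-3's own offspring into account.
III-4 is affected, so III-4 is X^c Y.
Now use III-3's offspring. Probability of each recorded status — clear daughter IV-4: 1/2 if III-3 is X^C X^c, 1 if X^C X^C.
Bayes: P(X^C X^c) = 1/2·1/2 / (1/2·1/2 + 1/2·1) = 1/3.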